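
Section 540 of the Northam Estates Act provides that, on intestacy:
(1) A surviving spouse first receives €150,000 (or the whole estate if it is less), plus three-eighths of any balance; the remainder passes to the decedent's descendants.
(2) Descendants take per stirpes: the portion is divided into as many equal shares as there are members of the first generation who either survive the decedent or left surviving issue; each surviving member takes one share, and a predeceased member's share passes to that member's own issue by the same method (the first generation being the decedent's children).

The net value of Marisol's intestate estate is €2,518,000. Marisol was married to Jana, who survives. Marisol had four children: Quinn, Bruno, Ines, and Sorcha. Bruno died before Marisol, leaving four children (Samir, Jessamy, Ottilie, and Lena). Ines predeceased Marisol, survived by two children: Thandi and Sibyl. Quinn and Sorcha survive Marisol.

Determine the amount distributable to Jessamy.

Jana first takes €150,000, leaving a balance of €2,368,000. Jana then takes three-eighths of the balance (€888,000), for a total of €1,038,000. The remaining €1,480,000 passes to the descendants.
The descendants' portion (€1,480,000) is divided into 4 shares of €370,000: Quinn and Sorcha each take €370,000; Bruno's €370,000 share passes to Bruno's issue; Ines's €370,000 share passes to Ines's issue.
Bruno's share (€370,000) is divided into 4 shares of €92,500: Samir, Jessamy, Ottilie, and Lena each take €92,500.
Ines's share (€370,000) is divided into 2 shares of €185,000: Thandi and Sibyl each take €185,000.

Jessamy receives €92,500.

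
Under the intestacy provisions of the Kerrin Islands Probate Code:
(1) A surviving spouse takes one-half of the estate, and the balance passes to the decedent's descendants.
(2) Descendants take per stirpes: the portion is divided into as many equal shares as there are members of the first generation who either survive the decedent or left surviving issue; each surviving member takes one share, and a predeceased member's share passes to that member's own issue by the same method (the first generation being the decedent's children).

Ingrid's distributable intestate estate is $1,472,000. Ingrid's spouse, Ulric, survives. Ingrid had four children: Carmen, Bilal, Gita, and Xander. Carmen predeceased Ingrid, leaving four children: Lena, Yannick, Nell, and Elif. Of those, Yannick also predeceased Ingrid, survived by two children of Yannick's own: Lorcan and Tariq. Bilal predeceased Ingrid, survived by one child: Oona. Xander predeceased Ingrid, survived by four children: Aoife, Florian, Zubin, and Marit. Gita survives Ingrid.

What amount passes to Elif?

Ulric takes one-half of $1,472,000 = $736,000. The remaining $736,000 passes to the descendants.
The descendants' portion ($736,000) is divided into 4 shares of $184,000: Gita takes $184,000; Carmen's $184,000 share passes to Carmen's issue; Bilal's $184,000 share passes to Bilal's issue; Xander's $184,000 share passes to Xander's issue.
Carmen's share ($184,000) is divided into 4 shares of $46,000: Lena, Nell, and Elif each take $46,000; Yannick's $46,000 share passes to Yannick's issue.
Yannick's share ($46,000) is divided into 2 shares of $23,000: Lorcan and Tariq each take $23,000.
Bilal's share ($184,000) passes entirely to Oona.
Xander's share ($184,000) is divided into 4 shares of $46,000: Aoife, Florian, Zubin, and Marit each take $46,000.

Elif receives $46,000.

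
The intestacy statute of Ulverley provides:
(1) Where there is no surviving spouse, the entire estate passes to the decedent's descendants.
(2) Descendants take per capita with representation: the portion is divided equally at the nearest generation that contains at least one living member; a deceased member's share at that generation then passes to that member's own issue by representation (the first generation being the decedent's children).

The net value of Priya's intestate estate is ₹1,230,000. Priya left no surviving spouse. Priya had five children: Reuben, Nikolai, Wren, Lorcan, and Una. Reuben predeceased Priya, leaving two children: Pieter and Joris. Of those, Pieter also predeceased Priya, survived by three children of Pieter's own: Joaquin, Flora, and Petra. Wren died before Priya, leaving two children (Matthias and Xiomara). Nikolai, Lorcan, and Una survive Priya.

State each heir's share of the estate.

Joaquin: ₹41,000; Flora: ₹41,000; Petra: ₹41,000; Joris: ₹123,000; Nikolai: ₹246,000; Matthias: ₹123,000; Xiomara: ₹123,000; Lorcan: ₹246,000; Una: ₹246,000

The entire ₹1,230,000 passes to the descendants.
That amount (₹1,230,000) is divided into 5 shares of ₹246,000: Nikolai, Lorcan, and Una each take ₹246,000; Reuben's ₹246,000 share passes to Reuben's issue; Wren's ₹246,000 share passes to Wren's issue.
Reuben's share (₹246,000) is divided into 2 shares of ₹123,000: Joris takes ₹123,000; Pieter's ₹123,000 share passes to Pieter's issue.
Pieter's share (₹123,000) is divided into 3 shares of ₹41,000: Joaquin, Flora, and Petra each take ₹41,000.
Wren's share (₹246,000) is divided into 2 shares of ₹123,000: Matthias and Xiomara each take ₹123,000.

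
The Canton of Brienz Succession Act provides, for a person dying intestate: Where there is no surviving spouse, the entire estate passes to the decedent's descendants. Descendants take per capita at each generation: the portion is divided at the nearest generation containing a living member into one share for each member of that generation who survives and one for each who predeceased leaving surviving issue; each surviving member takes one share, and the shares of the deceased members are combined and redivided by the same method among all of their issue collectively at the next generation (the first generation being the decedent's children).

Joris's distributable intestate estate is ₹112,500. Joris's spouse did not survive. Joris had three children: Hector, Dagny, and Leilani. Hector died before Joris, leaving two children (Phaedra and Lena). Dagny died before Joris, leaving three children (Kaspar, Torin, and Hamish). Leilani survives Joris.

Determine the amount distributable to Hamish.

The entire ₹112,500 passes to the descendants.
That amount (₹112,500) is divided at the children's generation into 3 shares of ₹37,500. Leilani takes ₹37,500. The 2 shares of the deceased (Hector and Dagny) are combined into a pool of ₹75,000.
That pool (₹75,000) is divided at the grandchildren's generation equally among Phaedra, Lena, Kaspar, Torin, and Hamish: ₹15,000 each.

Hamish receives ₹15,000.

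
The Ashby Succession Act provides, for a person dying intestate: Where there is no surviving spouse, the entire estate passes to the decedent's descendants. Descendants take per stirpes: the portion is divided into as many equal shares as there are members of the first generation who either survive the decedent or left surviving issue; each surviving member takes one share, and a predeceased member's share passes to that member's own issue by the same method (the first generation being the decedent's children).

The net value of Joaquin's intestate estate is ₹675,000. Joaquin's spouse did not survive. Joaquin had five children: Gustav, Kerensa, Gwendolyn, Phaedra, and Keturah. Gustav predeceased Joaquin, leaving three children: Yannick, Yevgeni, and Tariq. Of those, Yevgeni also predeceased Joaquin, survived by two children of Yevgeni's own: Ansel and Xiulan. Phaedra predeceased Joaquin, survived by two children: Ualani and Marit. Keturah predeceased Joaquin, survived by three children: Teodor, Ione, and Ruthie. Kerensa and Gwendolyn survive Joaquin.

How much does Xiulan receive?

The entire ₹675,000 passes to the descendants.
That amount (₹675,000) is divided into 5 shares of ₹135,000: Kerensa and Gwendolyn each take ₹135,000; Gustav's ₹135,000 share passes to Gustav's issue; Phaedra's ₹135,000 share passes to Phaedra's issue; Keturah's ₹135,000 share passes to Keturah's issue.
Gustav's share (₹135,000) is divided into 3 shares of ₹45,000: Yannick and Tariq each take ₹45,000; Yevgeni's ₹45,000 share passes to Yevgeni's issue.
Yevgeni's share (₹45,000) is divided into 2 shares of ₹22,500: Ansel and Xiulan each take ₹22,500.
Phaedra's share (₹135,000) is divided into 2 shares of ₹67,500: Ualani and Marit each take ₹67,500.
Keturah's share (₹135,000) is divided into 3 shares of ₹45,000: Teodor, Ione, and Ruthie each take ₹45,000.

Xiulan receives ₹22,500.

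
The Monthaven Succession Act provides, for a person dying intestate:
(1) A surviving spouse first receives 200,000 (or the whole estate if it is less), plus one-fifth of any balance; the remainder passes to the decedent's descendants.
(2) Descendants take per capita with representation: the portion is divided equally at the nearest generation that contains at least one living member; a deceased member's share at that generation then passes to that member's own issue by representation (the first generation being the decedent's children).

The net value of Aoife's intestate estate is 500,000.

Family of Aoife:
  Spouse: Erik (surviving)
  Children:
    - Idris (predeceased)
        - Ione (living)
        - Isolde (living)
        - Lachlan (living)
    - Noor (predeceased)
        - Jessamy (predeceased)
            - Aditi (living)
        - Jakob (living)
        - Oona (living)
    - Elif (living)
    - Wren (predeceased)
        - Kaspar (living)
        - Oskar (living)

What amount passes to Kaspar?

Kaspar receives 30,000.

Erik first takes 200,000, leaving a balance of 300,000. Erik then takes one-fifth of the balance (60,000), for a total of 260,000. The remaining 240,000 passes to the descendants.
The descendants' portion (240,000) is divided into 4 shares of 60,000: Elif takes 60,000; Idris's 60,000 share passes to Idris's issue; Noor's 60,000 share passes to Noor's issue; Wren's 60,000 share passes to Wren's issue.
Idris's share (60,000) is divided into 3 shares of 20,000: Ione, Isolde, and Lachlan each take 20,000.
Noor's share (60,000) is divided into 3 shares of 20,000: Jakob and Oona each take 20,000; Jessamy's 20,000 share passes to Jessamy's issue.
Jessamy's share (20,000) passes entirely to Aditi.
Wren's share (60,000) is divided into 2 shares of 30,000: Kaspar and Oskar each take 30,000.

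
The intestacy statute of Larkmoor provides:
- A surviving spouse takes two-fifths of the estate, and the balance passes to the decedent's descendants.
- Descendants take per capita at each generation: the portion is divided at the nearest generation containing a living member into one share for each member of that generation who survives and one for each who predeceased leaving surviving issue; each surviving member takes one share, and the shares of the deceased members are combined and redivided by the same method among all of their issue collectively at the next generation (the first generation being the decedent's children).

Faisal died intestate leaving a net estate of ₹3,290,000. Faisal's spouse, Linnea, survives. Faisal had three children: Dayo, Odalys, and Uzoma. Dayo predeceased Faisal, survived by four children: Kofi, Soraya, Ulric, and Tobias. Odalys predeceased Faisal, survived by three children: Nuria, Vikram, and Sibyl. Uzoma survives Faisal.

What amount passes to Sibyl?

Linnea takes two-fifths of ₹3,290,000 = ₹1,316,000. The remaining ₹1,974,000 passes to the descendants.
The descendants' portion (₹1,974,000) is divided at the children's generation into 3 shares of ₹658,000. Uzoma takes ₹658,000. The 2 shares of the deceased (Dayo and Odalys) are combined into a pool of ₹1,316,000.
That pool (₹1,316,000) is divided at the grandchildren's generation equally among Kofi, Soraya, Ulric, Tobias, Nuria, Vikram, and Sibyl: ₹188,000 each.

Sibyl receives ₹188,000.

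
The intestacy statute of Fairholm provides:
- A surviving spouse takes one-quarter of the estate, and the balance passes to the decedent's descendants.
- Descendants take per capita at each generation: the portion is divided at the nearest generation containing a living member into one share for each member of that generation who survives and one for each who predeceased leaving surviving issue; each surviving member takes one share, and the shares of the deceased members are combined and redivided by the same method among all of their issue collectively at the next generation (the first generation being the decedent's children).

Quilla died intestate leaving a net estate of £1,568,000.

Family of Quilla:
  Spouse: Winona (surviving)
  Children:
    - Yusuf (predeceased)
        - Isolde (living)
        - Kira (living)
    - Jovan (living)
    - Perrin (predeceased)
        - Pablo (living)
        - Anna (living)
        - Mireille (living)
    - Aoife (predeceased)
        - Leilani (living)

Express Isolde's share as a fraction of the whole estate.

Winona takes one-quarter of £1,568,000 = £392,000. The remaining £1,176,000 passes to the descendants.
The descendants' portion (£1,176,000) is divided at the children's generation into 4 shares of £294,000. Jovan takes £294,000. The 3 shares of the deceased (Yusuf, Perrin, and Aoife) are combined into a pool of £882,000.
That pool (£882,000) is divided at the grandchildren's generation equally among Isolde, Kira, Pablo, Anna, Mireille, and Leilani: £147,000 each.

Isolde receives 3/32 of the estate.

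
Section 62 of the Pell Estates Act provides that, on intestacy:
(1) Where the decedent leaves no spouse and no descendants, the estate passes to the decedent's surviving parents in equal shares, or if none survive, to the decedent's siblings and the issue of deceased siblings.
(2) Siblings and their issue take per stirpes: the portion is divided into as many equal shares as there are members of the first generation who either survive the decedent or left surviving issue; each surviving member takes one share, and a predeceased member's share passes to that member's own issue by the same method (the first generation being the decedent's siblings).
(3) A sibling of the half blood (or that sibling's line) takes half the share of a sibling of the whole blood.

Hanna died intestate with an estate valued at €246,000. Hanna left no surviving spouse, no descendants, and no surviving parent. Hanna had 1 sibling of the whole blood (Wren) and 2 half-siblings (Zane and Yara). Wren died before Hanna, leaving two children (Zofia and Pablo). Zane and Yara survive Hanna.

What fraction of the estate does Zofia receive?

Zofia receives 1/4 of the estate.

The entire €246,000 passes to the siblings and their issue.
Counting each half-blood sibling's line as half a unit, there are 2 units in €246,000, so one unit is €123,000. Whole-blood lines (Wren) take €123,000 each; half-blood lines (Zane and Yara) take €61,500 each.
Wren's share (€123,000) is divided into 2 shares of €61,500: Zofia and Pablo each take €61,500.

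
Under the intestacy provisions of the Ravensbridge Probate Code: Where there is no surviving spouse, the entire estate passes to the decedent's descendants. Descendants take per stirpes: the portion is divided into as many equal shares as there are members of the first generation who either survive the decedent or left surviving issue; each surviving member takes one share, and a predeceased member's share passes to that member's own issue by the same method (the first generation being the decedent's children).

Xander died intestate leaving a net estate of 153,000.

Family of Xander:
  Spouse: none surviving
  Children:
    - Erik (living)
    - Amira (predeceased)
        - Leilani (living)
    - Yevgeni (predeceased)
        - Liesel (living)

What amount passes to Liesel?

Liesel receives 51,000.

The entire 153,000 passes to the descendants.
That amount (153,000) is divided into 3 shares of 51,000: Erik takes 51,000; Amira's 51,000 share passes to Amira's issue; Yevgeni's 51,000 share passes to Yevgeni's issue.
Amira's share (51,000) passes entirely to Leilani.
Yevgeni's share (51,000) passes entirely to Liesel.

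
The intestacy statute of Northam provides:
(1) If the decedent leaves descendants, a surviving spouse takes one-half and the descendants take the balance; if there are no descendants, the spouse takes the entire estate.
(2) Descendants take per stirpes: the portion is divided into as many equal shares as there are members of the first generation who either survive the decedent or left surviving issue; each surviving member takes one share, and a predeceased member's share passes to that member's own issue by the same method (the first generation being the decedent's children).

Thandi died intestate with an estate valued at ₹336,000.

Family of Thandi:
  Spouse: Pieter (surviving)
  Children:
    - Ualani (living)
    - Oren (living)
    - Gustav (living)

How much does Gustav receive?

Gustav receives ₹56,000.

Pieter takes one-half of ₹336,000 = ₹168,000. The remaining ₹168,000 passes to the descendants.
The descendants' portion (₹168,000) is divided into 3 shares of ₹56,000: Ualani, Oren, and Gustav each take ₹56,000.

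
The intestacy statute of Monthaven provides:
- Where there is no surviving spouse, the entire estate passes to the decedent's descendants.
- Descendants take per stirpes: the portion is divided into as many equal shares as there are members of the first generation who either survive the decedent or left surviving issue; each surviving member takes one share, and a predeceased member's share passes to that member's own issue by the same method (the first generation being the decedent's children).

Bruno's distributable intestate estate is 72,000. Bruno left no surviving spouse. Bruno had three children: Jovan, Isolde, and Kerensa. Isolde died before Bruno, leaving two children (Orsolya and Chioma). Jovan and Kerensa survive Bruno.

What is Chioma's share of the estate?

The entire 72,000 passes to the descendants.
That amount (72,000) is divided into 3 shares of 24,000: Jovan and Kerensa each take 24,000; Isolde's 24,000 share passes to Isolde's issue.
Isolde's share (24,000) is divided into 2 shares of 12,000: Orsolya and Chioma each take 12,000.

Chioma receives 12,000.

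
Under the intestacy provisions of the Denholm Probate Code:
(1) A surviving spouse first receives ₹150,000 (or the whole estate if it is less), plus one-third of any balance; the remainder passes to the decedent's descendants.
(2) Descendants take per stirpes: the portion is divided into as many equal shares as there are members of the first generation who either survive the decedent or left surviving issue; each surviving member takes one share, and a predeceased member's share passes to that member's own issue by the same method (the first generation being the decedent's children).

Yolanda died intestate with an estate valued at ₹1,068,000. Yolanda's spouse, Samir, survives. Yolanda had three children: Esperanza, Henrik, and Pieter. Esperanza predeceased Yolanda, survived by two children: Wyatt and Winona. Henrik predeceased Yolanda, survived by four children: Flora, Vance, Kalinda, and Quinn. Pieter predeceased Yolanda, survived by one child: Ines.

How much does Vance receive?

Vance receives ₹51,000.

Samir first takes ₹150,000, leaving a balance of ₹918,000. Samir then takes one-third of the balance (₹306,000), for a total of ₹456,000. The remaining ₹612,000 passes to the descendants.
The descendants' portion (₹612,000) is divided into 3 shares of ₹204,000: Esperanza's ₹204,000 share passes to Esperanza's issue; Henrik's ₹204,000 share passes to Henrik's issue; Pieter's ₹204,000 share passes to Pieter's issue.
Esperanza's share (₹204,000) is divided into 2 shares of ₹102,000: Wyatt and Winona each take ₹102,000.
Henrik's share (₹204,000) is divided into 4 shares of ₹51,000: Flora, Vance, Kalinda, and Quinn each take ₹51,000.
Pieter's share (₹204,000) passes entirely to Ines.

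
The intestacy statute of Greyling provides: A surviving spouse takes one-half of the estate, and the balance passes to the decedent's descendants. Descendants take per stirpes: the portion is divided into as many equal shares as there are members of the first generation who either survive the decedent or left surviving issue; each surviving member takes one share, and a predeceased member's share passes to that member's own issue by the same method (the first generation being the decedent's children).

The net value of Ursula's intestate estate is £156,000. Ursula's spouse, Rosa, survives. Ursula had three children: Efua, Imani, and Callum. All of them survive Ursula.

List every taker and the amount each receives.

Rosa takes one-half of £156,000 = £78,000. The remaining £78,000 passes to the descendants.
The descendants' portion (£78,000) is divided into 3 shares of £26,000: Efua, Imani, and Callum each take £26,000.

Rosa: £78,000; Efua: £26,000; Imani: £26,000; Callum: £26,000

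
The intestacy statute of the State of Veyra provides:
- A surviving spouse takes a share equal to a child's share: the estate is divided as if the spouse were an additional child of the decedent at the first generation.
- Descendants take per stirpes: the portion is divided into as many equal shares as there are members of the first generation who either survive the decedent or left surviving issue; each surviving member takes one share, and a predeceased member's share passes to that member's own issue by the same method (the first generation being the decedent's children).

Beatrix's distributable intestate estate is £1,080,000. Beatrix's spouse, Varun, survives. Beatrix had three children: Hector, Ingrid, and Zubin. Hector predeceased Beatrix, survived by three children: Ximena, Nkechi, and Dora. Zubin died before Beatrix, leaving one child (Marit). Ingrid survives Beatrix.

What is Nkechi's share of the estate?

Nkechi receives £90,000.

The spouse counts as an additional share at the children's level, so there are 4 primary shares of £270,000. Varun takes one such share (£270,000).
The children's combined portion (£810,000) is divided into 3 shares of £270,000: Ingrid takes £270,000; Hector's £270,000 share passes to Hector's issue; Zubin's £270,000 share passes to Zubin's issue.
Hector's share (£270,000) is divided into 3 shares of £90,000: Ximena, Nkechi, and Dora each take £90,000.
Zubin's share (£270,000) passes entirely to Marit.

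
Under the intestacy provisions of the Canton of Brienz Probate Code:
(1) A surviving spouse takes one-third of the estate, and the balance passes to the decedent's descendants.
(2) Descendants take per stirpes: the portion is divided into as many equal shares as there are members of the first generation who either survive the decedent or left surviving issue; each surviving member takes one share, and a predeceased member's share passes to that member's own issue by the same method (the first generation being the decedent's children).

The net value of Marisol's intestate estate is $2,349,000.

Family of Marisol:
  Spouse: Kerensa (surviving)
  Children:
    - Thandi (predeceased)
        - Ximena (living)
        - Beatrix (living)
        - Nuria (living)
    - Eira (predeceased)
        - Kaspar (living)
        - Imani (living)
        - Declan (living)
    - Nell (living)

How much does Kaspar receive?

Kaspar receives $174,000.

Kerensa takes one-third of $2,349,000 = $783,000. The remaining $1,566,000 passes to the descendants.
The descendants' portion ($1,566,000) is divided into 3 shares of $522,000: Nell takes $522,000; Thandi's $522,000 share passes to Thandi's issue; Eira's $522,000 share passes to Eira's issue.
Thandi's share ($522,000) is divided into 3 shares of $174,000: Ximena, Beatrix, and Nuria each take $174,000.
Eira's share ($522,000) is divided into 3 shares of $174,000: Kaspar, Imani, and Declan each take $174,000.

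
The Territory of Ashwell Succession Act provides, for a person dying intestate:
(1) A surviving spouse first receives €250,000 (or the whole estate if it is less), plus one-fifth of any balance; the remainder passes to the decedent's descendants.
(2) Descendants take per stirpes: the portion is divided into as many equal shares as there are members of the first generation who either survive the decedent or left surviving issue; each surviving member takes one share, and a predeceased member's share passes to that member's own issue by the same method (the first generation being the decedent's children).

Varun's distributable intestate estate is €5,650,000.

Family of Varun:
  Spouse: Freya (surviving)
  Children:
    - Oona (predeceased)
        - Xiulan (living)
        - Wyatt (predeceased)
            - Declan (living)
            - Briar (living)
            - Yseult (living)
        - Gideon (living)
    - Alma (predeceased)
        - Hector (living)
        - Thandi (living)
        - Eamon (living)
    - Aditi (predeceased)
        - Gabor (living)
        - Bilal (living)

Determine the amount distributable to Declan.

Declan receives €160,000.

Freya first takes €250,000, leaving a balance of €5,400,000. Freya then takes one-fifth of the balance (€1,080,000), for a total of €1,330,000. The remaining €4,320,000 passes to the descendants.
The descendants' portion (€4,320,000) is divided into 3 shares of €1,440,000: Oona's €1,440,000 share passes to Oona's issue; Alma's €1,440,000 share passes to Alma's issue; Aditi's €1,440,000 share passes to Aditi's issue.
Oona's share (€1,440,000) is divided into 3 shares of €480,000: Xiulan and Gideon each take €480,000; Wyatt's €480,000 share passes to Wyatt's issue.
Wyatt's share (€480,000) is divided into 3 shares of €160,000: Declan, Briar, and Yseult each take €160,000.
Alma's share (€1,440,000) is divided into 3 shares of €480,000: Hector, Thandi, and Eamon each take €480,000.
Aditi's share (€1,440,000) is divided into 2 shares of €720,000: Gabor and Bilal each take €720,000.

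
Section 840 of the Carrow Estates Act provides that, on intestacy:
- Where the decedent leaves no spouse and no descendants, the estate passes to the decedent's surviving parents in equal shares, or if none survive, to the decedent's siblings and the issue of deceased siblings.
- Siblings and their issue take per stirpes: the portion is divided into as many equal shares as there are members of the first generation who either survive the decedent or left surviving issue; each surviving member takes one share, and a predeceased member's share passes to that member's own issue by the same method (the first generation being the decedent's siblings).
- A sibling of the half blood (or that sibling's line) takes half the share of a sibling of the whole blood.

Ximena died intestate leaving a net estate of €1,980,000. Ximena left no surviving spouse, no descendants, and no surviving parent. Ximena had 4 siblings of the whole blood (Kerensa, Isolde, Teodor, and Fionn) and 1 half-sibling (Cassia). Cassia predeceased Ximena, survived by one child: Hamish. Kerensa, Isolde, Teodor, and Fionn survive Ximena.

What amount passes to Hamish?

The entire €1,980,000 passes to the siblings and their issue.
Counting each half-blood sibling's line as half a unit, there are 9/2 units in €1,980,000, so one unit is €440,000. Whole-blood lines (Kerensa, Isolde, Teodor, and Fionn) take €440,000 each; half-blood lines (Cassia) take €220,000 each.
Cassia's share (€220,000) passes entirely to Hamish.

Hamish receives €220,000.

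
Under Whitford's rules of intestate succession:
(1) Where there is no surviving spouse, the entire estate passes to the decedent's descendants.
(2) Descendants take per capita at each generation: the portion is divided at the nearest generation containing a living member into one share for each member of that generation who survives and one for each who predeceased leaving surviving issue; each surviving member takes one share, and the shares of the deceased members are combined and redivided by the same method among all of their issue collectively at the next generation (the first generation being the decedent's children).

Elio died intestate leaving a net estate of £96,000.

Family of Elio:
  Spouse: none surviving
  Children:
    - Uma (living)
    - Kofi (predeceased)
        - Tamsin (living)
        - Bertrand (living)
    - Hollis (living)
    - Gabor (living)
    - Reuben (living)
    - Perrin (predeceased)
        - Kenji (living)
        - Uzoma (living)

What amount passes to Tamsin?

Tamsin receives £8,000.

The entire £96,000 passes to the descendants.
That amount (£96,000) is divided at the children's generation into 6 shares of £16,000. Uma, Hollis, Gabor, and Reuben each take £16,000. The 2 shares of the deceased (Kofi and Perrin) are combined into a pool of £32,000.
That pool (£32,000) is divided at the grandchildren's generation equally among Tamsin, Bertrand, Kenji, and Uzoma: £8,000 each.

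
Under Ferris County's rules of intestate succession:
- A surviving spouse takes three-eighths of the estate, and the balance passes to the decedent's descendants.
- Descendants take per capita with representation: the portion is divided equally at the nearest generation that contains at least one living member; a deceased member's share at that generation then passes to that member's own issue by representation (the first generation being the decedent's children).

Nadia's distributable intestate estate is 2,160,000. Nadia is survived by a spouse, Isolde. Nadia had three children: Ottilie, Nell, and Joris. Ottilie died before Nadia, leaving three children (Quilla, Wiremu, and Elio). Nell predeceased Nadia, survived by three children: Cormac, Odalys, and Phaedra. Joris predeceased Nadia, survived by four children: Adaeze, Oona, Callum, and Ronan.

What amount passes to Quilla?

Isolde takes three-eighths of 2,160,000 = 810,000. The remaining 1,350,000 passes to the descendants.
No child survives, so the initial division is made at the grandchildren's generation.
The descendants' portion (1,350,000) is divided into 10 shares of 135,000: Quilla, Wiremu, Elio, Cormac, Odalys, Phaedra, Adaeze, Oona, Callum, and Ronan each take 135,000.

Quilla receives 135,000.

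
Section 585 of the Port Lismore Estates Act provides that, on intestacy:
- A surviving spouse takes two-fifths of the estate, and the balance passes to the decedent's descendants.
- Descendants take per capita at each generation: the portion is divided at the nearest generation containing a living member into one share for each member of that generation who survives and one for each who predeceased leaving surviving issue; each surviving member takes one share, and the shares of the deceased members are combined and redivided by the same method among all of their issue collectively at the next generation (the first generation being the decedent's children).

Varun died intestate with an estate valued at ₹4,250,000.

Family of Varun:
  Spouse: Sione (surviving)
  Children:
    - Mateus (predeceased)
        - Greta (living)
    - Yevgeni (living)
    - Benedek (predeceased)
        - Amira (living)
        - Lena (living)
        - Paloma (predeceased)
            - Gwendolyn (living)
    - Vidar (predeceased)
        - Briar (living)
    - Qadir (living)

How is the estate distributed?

Sione takes two-fifths of ₹4,250,000 = ₹1,700,000. The remaining ₹2,550,000 passes to the descendants.
The descendants' portion (₹2,550,000) is divided at the children's generation into 5 shares of ₹510,000. Yevgeni and Qadir each take ₹510,000. The 3 shares of the deceased (Mateus, Benedek, and Vidar) are combined into a pool of ₹1,530,000.
That pool (₹1,530,000) is divided at the grandchildren's generation into 5 shares of ₹306,000. Greta, Amira, Lena, and Briar each take ₹306,000. The remaining share for the deceased Paloma (₹306,000) is carried to the next generation.
That pool (₹306,000) passes entirely to Gwendolyn, the sole taker at the great-grandchildren's generation.

Sione: ₹1,700,000; Greta: ₹306,000; Yevgeni: ₹510,000; Amira: ₹306,000; Lena: ₹306,000; Gwendolyn: ₹306,000; Briar: ₹306,000; Qadir: ₹510,000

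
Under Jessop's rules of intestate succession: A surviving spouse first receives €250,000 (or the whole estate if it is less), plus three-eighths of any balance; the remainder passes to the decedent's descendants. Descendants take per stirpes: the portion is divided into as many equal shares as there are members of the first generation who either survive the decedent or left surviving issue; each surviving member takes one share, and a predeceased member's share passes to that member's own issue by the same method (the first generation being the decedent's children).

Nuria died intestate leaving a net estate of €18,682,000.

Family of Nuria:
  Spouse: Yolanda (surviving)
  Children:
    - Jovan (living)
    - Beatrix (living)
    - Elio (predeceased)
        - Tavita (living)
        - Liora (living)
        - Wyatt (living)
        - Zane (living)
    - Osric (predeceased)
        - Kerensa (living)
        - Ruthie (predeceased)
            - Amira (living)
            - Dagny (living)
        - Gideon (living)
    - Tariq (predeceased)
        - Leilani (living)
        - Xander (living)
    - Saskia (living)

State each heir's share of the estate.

Yolanda first takes €250,000, leaving a balance of €18,432,000. Yolanda then takes three-eighths of the balance (€6,912,000), for a total of €7,162,000. The remaining €11,520,000 passes to the descendants.
The descendants' portion (€11,520,000) is divided into 6 shares of €1,920,000: Jovan, Beatrix, and Saskia each take €1,920,000; Elio's €1,920,000 share passes to Elio's issue; Osric's €1,920,000 share passes to Osric's issue; Tariq's €1,920,000 share passes to Tariq's issue.
Elio's share (€1,920,000) is divided into 4 shares of €480,000: Tavita, Liora, Wyatt, and Zane each take €480,000.
Osric's share (€1,920,000) is divided into 3 shares of €640,000: Kerensa and Gideon each take €640,000; Ruthie's €640,000 share passes to Ruthie's issue.
Ruthie's share (€640,000) is divided into 2 shares of €320,000: Amira and Dagny each take €320,000.
Tariq's share (€1,920,000) is divided into 2 shares of €960,000: Leilani and Xander each take €960,000.

Yolanda: €7,162,000; Jovan: €1,920,000; Beatrix: €1,920,000; Tavita: €480,000; Liora: €480,000; Wyatt: €480,000; Zane: €480,000; Kerensa: €640,000; Amira: €320,000; Dagny: €320,000; Gideon: €640,000; Leilani: €960,000; Xander: €960,000; Saskia: €1,920,000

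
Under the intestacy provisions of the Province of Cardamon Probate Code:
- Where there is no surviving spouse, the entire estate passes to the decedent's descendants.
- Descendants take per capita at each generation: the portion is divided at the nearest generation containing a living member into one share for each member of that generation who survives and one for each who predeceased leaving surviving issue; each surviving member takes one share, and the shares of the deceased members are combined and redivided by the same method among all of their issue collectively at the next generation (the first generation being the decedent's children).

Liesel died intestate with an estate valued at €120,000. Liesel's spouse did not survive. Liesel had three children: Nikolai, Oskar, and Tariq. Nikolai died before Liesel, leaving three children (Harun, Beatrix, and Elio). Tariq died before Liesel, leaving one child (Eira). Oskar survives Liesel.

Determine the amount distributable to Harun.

The entire €120,000 passes to the descendants.
That amount (€120,000) is divided at the children's generation into 3 shares of €40,000. Oskar takes €40,000. The 2 shares of the deceased (Nikolai and Tariq) are combined into a pool of €80,000.
That pool (€80,000) is divided at the grandchildren's generation equally among Harun, Beatrix, Elio, and Eira: €20,000 each.

Harun receives €20,000.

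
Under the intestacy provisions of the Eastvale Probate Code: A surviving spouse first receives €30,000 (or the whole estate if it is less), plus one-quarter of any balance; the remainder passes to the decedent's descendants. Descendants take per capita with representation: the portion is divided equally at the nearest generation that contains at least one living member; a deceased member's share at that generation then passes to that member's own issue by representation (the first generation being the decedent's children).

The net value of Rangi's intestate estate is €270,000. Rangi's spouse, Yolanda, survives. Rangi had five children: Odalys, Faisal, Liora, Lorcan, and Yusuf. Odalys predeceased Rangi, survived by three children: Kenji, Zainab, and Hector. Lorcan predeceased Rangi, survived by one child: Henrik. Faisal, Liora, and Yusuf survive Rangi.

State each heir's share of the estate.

Yolanda first takes €30,000, leaving a balance of €240,000. Yolanda then takes one-quarter of the balance (€60,000), for a total of €90,000. The remaining €180,000 passes to the descendants.
The descendants' portion (€180,000) is divided into 5 shares of €36,000: Faisal, Liora, and Yusuf each take €36,000; Odalys's €36,000 share passes to Odalys's issue; Lorcan's €36,000 share passes to Lorcan's issue.
Odalys's share (€36,000) is divided into 3 shares of €12,000: Kenji, Zainab, and Hector each take €12,000.
Lorcan's share (€36,000) passes entirely to Henrik.

Yolanda: €90,000; Kenji: €12,000; Zainab: €12,000; Hector: €12,000; Faisal: €36,000; Liora: €36,000; Henrik: €36,000; Yusuf: €36,000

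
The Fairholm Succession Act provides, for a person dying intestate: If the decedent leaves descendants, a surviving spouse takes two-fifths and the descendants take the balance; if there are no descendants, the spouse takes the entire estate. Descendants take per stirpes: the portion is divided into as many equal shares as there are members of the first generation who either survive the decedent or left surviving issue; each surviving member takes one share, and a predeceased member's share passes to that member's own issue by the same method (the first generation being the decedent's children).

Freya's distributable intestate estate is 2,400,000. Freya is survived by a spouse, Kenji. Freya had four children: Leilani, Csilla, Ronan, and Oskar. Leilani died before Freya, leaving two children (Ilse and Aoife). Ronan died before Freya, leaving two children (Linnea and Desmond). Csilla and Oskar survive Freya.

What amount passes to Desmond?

Desmond receives 180,000.

Kenji takes two-fifths of 2,400,000 = 960,000. The remaining 1,440,000 passes to the descendants.
The descendants' portion (1,440,000) is divided into 4 shares of 360,000: Csilla and Oskar each take 360,000; Leilani's 360,000 share passes to Leilani's issue; Ronan's 360,000 share passes to Ronan's issue.
Leilani's share (360,000) is divided into 2 shares of 180,000: Ilse and Aoife each take 180,000.
Ronan's share (360,000) is divided into 2 shares of 180,000: Linnea and Desmond each take 180,000.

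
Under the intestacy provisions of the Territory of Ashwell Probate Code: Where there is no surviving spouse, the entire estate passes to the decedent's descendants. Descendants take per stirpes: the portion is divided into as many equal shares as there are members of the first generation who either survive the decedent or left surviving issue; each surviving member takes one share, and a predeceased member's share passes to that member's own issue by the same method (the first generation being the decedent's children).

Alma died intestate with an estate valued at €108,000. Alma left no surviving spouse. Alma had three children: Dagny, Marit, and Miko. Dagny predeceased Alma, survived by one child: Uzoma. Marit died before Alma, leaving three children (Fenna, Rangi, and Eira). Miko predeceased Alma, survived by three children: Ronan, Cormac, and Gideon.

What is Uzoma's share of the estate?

Uzoma receives €36,000.

The entire €108,000 passes to the descendants.
That amount (€108,000) is divided into 3 shares of €36,000: Dagny's €36,000 share passes to Dagny's issue; Marit's €36,000 share passes to Marit's issue; Miko's €36,000 share passes to Miko's issue.
Dagny's share (€36,000) passes entirely to Uzoma.
Marit's share (€36,000) is divided into 3 shares of €12,000: Fenna, Rangi, and Eira each take €12,000.
Miko's share (€36,000) is divided into 3 shares of €12,000: Ronan, Cormac, and Gideon each take €12,000.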